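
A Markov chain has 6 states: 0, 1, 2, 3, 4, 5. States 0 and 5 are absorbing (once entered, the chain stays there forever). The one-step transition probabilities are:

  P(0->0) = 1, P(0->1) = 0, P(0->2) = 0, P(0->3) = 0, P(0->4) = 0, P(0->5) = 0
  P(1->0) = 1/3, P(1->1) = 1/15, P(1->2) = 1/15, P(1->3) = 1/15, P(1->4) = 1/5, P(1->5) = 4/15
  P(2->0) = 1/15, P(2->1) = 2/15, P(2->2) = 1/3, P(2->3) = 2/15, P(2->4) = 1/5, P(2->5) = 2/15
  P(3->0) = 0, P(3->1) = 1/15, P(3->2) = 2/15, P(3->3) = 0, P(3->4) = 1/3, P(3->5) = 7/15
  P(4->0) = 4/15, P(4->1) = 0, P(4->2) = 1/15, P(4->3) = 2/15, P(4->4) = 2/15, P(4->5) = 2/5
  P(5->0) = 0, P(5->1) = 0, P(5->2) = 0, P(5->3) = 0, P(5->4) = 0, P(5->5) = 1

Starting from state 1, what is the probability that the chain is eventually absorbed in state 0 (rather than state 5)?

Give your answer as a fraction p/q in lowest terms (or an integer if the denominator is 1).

Answer: 412/869

Derivation:
Let a_i = P(absorbed in 0 | start in state i).
Boundary conditions: a_0 = 1, a_5 = 0.
For each transient state i, a_i = sum_j P(i->j) * a_j:
  a_1 = 1/3*a_0 + 1/15*a_1 + 1/15*a_2 + 1/15*a_3 + 1/5*a_4 + 4/15*a_5
  a_2 = 1/15*a_0 + 2/15*a_1 + 1/3*a_2 + 2/15*a_3 + 1/5*a_4 + 2/15*a_5
  a_3 = 0*a_0 + 1/15*a_1 + 2/15*a_2 + 0*a_3 + 1/3*a_4 + 7/15*a_5
  a_4 = 4/15*a_0 + 0*a_1 + 1/15*a_2 + 2/15*a_3 + 2/15*a_4 + 2/5*a_5

Substituting a_0 = 1 and a_5 = 0, rearrange to (I - Q) a = r where r[i] = P(i -> 0):
  [14/15, -1/15, -1/15, -1/5] . (a_1, a_2, a_3, a_4) = 1/3
  [-2/15, 2/3, -2/15, -1/5] . (a_1, a_2, a_3, a_4) = 1/15
  [-1/15, -2/15, 1, -1/3] . (a_1, a_2, a_3, a_4) = 0
  [0, -1/15, -2/15, 13/15] . (a_1, a_2, a_3, a_4) = 4/15

Solving yields:
  a_1 = 412/869
  a_2 = 299/869
  a_3 = 173/869
  a_4 = 317/869

Starting state is 1, so the absorption probability is a_1 = 412/869.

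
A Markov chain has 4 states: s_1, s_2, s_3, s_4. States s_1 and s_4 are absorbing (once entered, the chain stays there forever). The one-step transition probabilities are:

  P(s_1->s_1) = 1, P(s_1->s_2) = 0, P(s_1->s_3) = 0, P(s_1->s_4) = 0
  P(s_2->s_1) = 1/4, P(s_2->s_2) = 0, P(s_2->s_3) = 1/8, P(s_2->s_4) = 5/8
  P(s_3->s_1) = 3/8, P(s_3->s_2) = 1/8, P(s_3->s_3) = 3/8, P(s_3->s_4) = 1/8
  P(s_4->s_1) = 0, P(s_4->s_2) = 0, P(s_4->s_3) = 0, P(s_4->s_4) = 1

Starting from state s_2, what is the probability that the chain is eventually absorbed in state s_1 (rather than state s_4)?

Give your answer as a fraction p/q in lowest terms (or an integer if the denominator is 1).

Answer: 1/3

Derivation:
Let a_i = P(absorbed in s_1 | start in state i).
Boundary conditions: a_s_1 = 1, a_s_4 = 0.
For each transient state i, a_i = sum_j P(i->j) * a_j:
  a_s_2 = 1/4*a_s_1 + 0*a_s_2 + 1/8*a_s_3 + 5/8*a_s_4
  a_s_3 = 3/8*a_s_1 + 1/8*a_s_2 + 3/8*a_s_3 + 1/8*a_s_4

Substituting a_s_1 = 1 and a_s_4 = 0, rearrange to (I - Q) a = r where r[i] = P(i -> s_1):
  [1, -1/8] . (a_s_2, a_s_3) = 1/4
  [-1/8, 5/8] . (a_s_2, a_s_3) = 3/8

Solving yields:
  a_s_2 = 1/3
  a_s_3 = 2/3

Starting state is s_2, so the absorption probability is a_s_2 = 1/3.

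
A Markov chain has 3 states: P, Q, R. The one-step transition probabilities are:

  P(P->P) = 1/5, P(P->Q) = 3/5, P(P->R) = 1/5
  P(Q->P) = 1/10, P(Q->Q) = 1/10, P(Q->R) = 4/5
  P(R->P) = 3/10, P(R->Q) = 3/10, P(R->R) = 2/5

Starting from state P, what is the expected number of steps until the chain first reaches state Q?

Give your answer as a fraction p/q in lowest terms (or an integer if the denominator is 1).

Answer: 40/21

Derivation:
Let h_i = expected steps to first reach Q from state i.
Boundary: h_Q = 0.
First-step equations for the other states:
  h_P = 1 + 1/5*h_P + 3/5*h_Q + 1/5*h_R
  h_R = 1 + 3/10*h_P + 3/10*h_Q + 2/5*h_R

Substituting h_Q = 0 and rearranging gives the linear system (I - Q) h = 1:
  [4/5, -1/5] . (h_P, h_R) = 1
  [-3/10, 3/5] . (h_P, h_R) = 1

Solving yields:
  h_P = 40/21
  h_R = 55/21

Starting state is P, so the expected hitting time is h_P = 40/21.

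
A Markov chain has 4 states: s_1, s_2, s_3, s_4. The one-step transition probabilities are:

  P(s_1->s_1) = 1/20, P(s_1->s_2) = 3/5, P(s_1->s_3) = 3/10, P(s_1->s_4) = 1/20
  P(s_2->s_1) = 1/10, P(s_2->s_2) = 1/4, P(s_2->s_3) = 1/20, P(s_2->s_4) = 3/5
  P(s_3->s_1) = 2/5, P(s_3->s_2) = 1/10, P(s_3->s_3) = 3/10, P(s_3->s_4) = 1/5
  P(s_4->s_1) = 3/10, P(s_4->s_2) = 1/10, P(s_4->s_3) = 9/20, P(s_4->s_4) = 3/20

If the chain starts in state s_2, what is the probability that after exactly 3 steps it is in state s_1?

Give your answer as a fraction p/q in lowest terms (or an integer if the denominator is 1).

Computing P^3 by repeated multiplication:
P^1 =
  s_1: [1/20, 3/5, 3/10, 1/20]
  s_2: [1/10, 1/4, 1/20, 3/5]
  s_3: [2/5, 1/10, 3/10, 1/5]
  s_4: [3/10, 1/10, 9/20, 3/20]
P^2 =
  s_1: [79/400, 43/200, 63/400, 43/100]
  s_2: [23/100, 3/16, 131/400, 51/200]
  s_3: [21/100, 63/200, 61/200, 17/100]
  s_4: [1/4, 53/200, 119/400, 3/16]
P^3 =
  s_1: [1787/8000, 231/1000, 1243/4000, 1879/8000]
  s_2: [951/4000, 389/1600, 2331/8000, 911/4000]
  s_3: [43/200, 1009/4000, 987/4000, 143/500]
  s_4: [857/4000, 1059/4000, 419/1600, 2073/8000]

(P^3)[s_2 -> s_1] = 951/4000

Answer: 951/4000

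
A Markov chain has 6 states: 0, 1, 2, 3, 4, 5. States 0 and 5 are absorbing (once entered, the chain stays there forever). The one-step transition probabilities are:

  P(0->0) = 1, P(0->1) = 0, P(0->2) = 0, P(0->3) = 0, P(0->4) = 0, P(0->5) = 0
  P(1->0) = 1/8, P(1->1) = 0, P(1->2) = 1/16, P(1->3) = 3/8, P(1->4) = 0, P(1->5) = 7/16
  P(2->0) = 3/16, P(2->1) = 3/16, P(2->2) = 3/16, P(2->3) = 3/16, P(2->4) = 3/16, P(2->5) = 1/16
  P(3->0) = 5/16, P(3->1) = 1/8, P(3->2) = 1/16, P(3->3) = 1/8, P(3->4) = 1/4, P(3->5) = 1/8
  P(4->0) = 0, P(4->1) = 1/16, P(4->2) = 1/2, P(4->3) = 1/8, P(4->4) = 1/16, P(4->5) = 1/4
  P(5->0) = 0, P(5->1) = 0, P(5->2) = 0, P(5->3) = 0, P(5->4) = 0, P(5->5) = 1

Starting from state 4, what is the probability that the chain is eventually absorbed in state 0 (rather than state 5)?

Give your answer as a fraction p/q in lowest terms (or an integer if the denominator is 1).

Answer: 11593/30298

Derivation:
Let a_i = P(absorbed in 0 | start in state i).
Boundary conditions: a_0 = 1, a_5 = 0.
For each transient state i, a_i = sum_j P(i->j) * a_j:
  a_1 = 1/8*a_0 + 0*a_1 + 1/16*a_2 + 3/8*a_3 + 0*a_4 + 7/16*a_5
  a_2 = 3/16*a_0 + 3/16*a_1 + 3/16*a_2 + 3/16*a_3 + 3/16*a_4 + 1/16*a_5
  a_3 = 5/16*a_0 + 1/8*a_1 + 1/16*a_2 + 1/8*a_3 + 1/4*a_4 + 1/8*a_5
  a_4 = 0*a_0 + 1/16*a_1 + 1/2*a_2 + 1/8*a_3 + 1/16*a_4 + 1/4*a_5

Substituting a_0 = 1 and a_5 = 0, rearrange to (I - Q) a = r where r[i] = P(i -> 0):
  [1, -1/16, -3/8, 0] . (a_1, a_2, a_3, a_4) = 1/8
  [-3/16, 13/16, -3/16, -3/16] . (a_1, a_2, a_3, a_4) = 3/16
  [-1/8, -1/16, 7/8, -1/4] . (a_1, a_2, a_3, a_4) = 5/16
  [-1/16, -1/2, -1/8, 15/16] . (a_1, a_2, a_3, a_4) = 0

Solving yields:
  a_1 = 11123/30298
  a_2 = 8064/15149
  a_3 = 8437/15149
  a_4 = 11593/30298

Starting state is 4, so the absorption probability is a_4 = 11593/30298.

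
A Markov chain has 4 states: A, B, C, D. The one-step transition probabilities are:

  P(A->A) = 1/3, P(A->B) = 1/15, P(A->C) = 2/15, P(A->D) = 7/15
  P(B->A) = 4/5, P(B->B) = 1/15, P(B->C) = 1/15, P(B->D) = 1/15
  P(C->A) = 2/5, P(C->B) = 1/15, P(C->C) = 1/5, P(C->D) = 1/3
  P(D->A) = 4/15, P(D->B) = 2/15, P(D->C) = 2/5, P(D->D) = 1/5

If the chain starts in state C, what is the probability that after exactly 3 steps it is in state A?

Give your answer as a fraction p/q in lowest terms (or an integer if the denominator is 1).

Answer: 1244/3375

Derivation:
Computing P^3 by repeated multiplication:
P^1 =
  A: [1/3, 1/15, 2/15, 7/15]
  B: [4/5, 1/15, 1/15, 1/15]
  C: [2/5, 1/15, 1/5, 1/3]
  D: [4/15, 2/15, 2/5, 1/5]
P^2 =
  A: [77/225, 22/225, 59/225, 67/225]
  B: [82/225, 16/225, 34/225, 31/75]
  C: [16/45, 4/45, 52/225, 73/225]
  D: [92/225, 2/25, 46/225, 23/75]
P^3 =
  A: [1271/3375, 292/3375, 151/675, 1057/3375]
  B: [1178/3375, 106/1125, 56/225, 1039/3375]
  C: [1244/3375, 298/3375, 86/375, 353/1125]
  D: [1228/3375, 98/1125, 754/3375, 1099/3375]

(P^3)[C -> A] = 1244/3375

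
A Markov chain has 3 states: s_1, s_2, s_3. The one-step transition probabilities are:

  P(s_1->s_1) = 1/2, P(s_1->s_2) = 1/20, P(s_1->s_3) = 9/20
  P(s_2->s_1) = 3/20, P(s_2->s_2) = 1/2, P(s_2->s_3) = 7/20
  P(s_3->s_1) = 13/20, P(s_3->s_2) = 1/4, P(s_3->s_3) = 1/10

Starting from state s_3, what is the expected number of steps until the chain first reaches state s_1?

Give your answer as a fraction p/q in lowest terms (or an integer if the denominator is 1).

Answer: 60/29

Derivation:
Let h_i = expected steps to first reach s_1 from state i.
Boundary: h_s_1 = 0.
First-step equations for the other states:
  h_s_2 = 1 + 3/20*h_s_1 + 1/2*h_s_2 + 7/20*h_s_3
  h_s_3 = 1 + 13/20*h_s_1 + 1/4*h_s_2 + 1/10*h_s_3

Substituting h_s_1 = 0 and rearranging gives the linear system (I - Q) h = 1:
  [1/2, -7/20] . (h_s_2, h_s_3) = 1
  [-1/4, 9/10] . (h_s_2, h_s_3) = 1

Solving yields:
  h_s_2 = 100/29
  h_s_3 = 60/29

Starting state is s_3, so the expected hitting time is h_s_3 = 60/29.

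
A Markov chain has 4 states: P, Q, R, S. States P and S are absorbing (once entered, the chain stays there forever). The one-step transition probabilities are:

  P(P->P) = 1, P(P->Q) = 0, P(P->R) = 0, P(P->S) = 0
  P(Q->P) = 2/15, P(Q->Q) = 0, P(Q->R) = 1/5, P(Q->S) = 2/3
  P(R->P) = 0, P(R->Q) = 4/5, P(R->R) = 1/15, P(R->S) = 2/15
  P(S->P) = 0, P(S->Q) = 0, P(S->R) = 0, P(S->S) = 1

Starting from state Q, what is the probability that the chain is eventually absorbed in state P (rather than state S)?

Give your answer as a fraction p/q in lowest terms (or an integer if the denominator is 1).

Answer: 14/87

Derivation:
Let a_i = P(absorbed in P | start in state i).
Boundary conditions: a_P = 1, a_S = 0.
For each transient state i, a_i = sum_j P(i->j) * a_j:
  a_Q = 2/15*a_P + 0*a_Q + 1/5*a_R + 2/3*a_S
  a_R = 0*a_P + 4/5*a_Q + 1/15*a_R + 2/15*a_S

Substituting a_P = 1 and a_S = 0, rearrange to (I - Q) a = r where r[i] = P(i -> P):
  [1, -1/5] . (a_Q, a_R) = 2/15
  [-4/5, 14/15] . (a_Q, a_R) = 0

Solving yields:
  a_Q = 14/87
  a_R = 4/29

Starting state is Q, so the absorption probability is a_Q = 14/87.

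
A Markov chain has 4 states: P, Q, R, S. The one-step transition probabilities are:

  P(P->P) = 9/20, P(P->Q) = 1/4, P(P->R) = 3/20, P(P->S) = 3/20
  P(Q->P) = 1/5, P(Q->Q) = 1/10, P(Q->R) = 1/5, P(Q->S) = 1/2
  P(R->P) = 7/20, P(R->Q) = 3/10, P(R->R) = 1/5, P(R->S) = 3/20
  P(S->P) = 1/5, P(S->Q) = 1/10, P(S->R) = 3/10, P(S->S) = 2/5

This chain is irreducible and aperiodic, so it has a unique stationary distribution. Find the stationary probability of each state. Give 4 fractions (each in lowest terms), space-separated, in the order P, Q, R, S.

The stationary distribution satisfies pi = pi * P, i.e.:
  pi_P = 9/20*pi_P + 1/5*pi_Q + 7/20*pi_R + 1/5*pi_S
  pi_Q = 1/4*pi_P + 1/10*pi_Q + 3/10*pi_R + 1/10*pi_S
  pi_R = 3/20*pi_P + 1/5*pi_Q + 1/5*pi_R + 3/10*pi_S
  pi_S = 3/20*pi_P + 1/2*pi_Q + 3/20*pi_R + 2/5*pi_S
with normalization: pi_P + pi_Q + pi_R + pi_S = 1.

Using the first 3 balance equations plus normalization, the linear system A*pi = b is:
  [-11/20, 1/5, 7/20, 1/5] . pi = 0
  [1/4, -9/10, 3/10, 1/10] . pi = 0
  [3/20, 1/5, -4/5, 3/10] . pi = 0
  [1, 1, 1, 1] . pi = 1

Solving yields:
  pi_P = 1070/3459
  pi_Q = 218/1153
  pi_R = 246/1153
  pi_S = 997/3459

Verification (pi * P):
  1070/3459*9/20 + 218/1153*1/5 + 246/1153*7/20 + 997/3459*1/5 = 1070/3459 = pi_P  (ok)
  1070/3459*1/4 + 218/1153*1/10 + 246/1153*3/10 + 997/3459*1/10 = 218/1153 = pi_Q  (ok)
  1070/3459*3/20 + 218/1153*1/5 + 246/1153*1/5 + 997/3459*3/10 = 246/1153 = pi_R  (ok)
  1070/3459*3/20 + 218/1153*1/2 + 246/1153*3/20 + 997/3459*2/5 = 997/3459 = pi_S  (ok)

Answer: 1070/3459 218/1153 246/1153 997/3459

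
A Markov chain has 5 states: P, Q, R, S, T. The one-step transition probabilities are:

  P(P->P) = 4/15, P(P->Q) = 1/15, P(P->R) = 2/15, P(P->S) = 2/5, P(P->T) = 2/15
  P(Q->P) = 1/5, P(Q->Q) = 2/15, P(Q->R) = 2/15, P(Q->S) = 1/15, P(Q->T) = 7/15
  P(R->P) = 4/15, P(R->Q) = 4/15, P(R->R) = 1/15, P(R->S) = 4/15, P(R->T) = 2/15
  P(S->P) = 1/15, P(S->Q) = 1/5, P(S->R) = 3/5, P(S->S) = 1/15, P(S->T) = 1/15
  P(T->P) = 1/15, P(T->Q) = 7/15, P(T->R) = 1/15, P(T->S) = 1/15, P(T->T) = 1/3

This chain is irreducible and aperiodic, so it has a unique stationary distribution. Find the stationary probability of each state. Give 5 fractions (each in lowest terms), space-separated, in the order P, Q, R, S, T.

The stationary distribution satisfies pi = pi * P, i.e.:
  pi_P = 4/15*pi_P + 1/5*pi_Q + 4/15*pi_R + 1/15*pi_S + 1/15*pi_T
  pi_Q = 1/15*pi_P + 2/15*pi_Q + 4/15*pi_R + 1/5*pi_S + 7/15*pi_T
  pi_R = 2/15*pi_P + 2/15*pi_Q + 1/15*pi_R + 3/5*pi_S + 1/15*pi_T
  pi_S = 2/5*pi_P + 1/15*pi_Q + 4/15*pi_R + 1/15*pi_S + 1/15*pi_T
  pi_T = 2/15*pi_P + 7/15*pi_Q + 2/15*pi_R + 1/15*pi_S + 1/3*pi_T
with normalization: pi_P + pi_Q + pi_R + pi_S + pi_T = 1.

Using the first 4 balance equations plus normalization, the linear system A*pi = b is:
  [-11/15, 1/5, 4/15, 1/15, 1/15] . pi = 0
  [1/15, -13/15, 4/15, 1/5, 7/15] . pi = 0
  [2/15, 2/15, -14/15, 3/5, 1/15] . pi = 0
  [2/5, 1/15, 4/15, -14/15, 1/15] . pi = 0
  [1, 1, 1, 1, 1] . pi = 1

Solving yields:
  pi_P = 691/4110
  pi_Q = 991/4110
  pi_R = 220/1233
  pi_S = 217/1370
  pi_T = 3131/12330

Verification (pi * P):
  691/4110*4/15 + 991/4110*1/5 + 220/1233*4/15 + 217/1370*1/15 + 3131/12330*1/15 = 691/4110 = pi_P  (ok)
  691/4110*1/15 + 991/4110*2/15 + 220/1233*4/15 + 217/1370*1/5 + 3131/12330*7/15 = 991/4110 = pi_Q  (ok)
  691/4110*2/15 + 991/4110*2/15 + 220/1233*1/15 + 217/1370*3/5 + 3131/12330*1/15 = 220/1233 = pi_R  (ok)
  691/4110*2/5 + 991/4110*1/15 + 220/1233*4/15 + 217/1370*1/15 + 3131/12330*1/15 = 217/1370 = pi_S  (ok)
  691/4110*2/15 + 991/4110*7/15 + 220/1233*2/15 + 217/1370*1/15 + 3131/12330*1/3 = 3131/12330 = pi_T  (ok)

Answer: 691/4110 991/4110 220/1233 217/1370 3131/12330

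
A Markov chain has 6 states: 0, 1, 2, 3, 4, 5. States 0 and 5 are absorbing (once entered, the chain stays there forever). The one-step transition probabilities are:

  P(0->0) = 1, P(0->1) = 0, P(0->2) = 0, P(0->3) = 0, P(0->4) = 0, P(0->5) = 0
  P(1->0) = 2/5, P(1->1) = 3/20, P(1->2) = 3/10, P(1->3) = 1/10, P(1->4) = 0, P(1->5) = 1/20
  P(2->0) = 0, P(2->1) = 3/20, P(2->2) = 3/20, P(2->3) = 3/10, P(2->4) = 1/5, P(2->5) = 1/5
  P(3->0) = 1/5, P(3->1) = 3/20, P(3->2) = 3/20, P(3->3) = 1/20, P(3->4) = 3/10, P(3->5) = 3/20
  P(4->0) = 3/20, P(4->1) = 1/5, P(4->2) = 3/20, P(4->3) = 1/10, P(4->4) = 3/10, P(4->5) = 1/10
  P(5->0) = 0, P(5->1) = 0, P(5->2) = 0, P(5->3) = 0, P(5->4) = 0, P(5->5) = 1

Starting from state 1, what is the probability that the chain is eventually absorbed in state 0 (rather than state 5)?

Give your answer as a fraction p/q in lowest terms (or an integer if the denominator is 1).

Let a_i = P(absorbed in 0 | start in state i).
Boundary conditions: a_0 = 1, a_5 = 0.
For each transient state i, a_i = sum_j P(i->j) * a_j:
  a_1 = 2/5*a_0 + 3/20*a_1 + 3/10*a_2 + 1/10*a_3 + 0*a_4 + 1/20*a_5
  a_2 = 0*a_0 + 3/20*a_1 + 3/20*a_2 + 3/10*a_3 + 1/5*a_4 + 1/5*a_5
  a_3 = 1/5*a_0 + 3/20*a_1 + 3/20*a_2 + 1/20*a_3 + 3/10*a_4 + 3/20*a_5
  a_4 = 3/20*a_0 + 1/5*a_1 + 3/20*a_2 + 1/10*a_3 + 3/10*a_4 + 1/10*a_5

Substituting a_0 = 1 and a_5 = 0, rearrange to (I - Q) a = r where r[i] = P(i -> 0):
  [17/20, -3/10, -1/10, 0] . (a_1, a_2, a_3, a_4) = 2/5
  [-3/20, 17/20, -3/10, -1/5] . (a_1, a_2, a_3, a_4) = 0
  [-3/20, -3/20, 19/20, -3/10] . (a_1, a_2, a_3, a_4) = 1/5
  [-1/5, -3/20, -1/10, 7/10] . (a_1, a_2, a_3, a_4) = 3/20

Solving yields:
  a_1 = 18182/25729
  a_2 = 12178/25729
  a_3 = 15097/25729
  a_4 = 30949/51458

Starting state is 1, so the absorption probability is a_1 = 18182/25729.

Answer: 18182/25729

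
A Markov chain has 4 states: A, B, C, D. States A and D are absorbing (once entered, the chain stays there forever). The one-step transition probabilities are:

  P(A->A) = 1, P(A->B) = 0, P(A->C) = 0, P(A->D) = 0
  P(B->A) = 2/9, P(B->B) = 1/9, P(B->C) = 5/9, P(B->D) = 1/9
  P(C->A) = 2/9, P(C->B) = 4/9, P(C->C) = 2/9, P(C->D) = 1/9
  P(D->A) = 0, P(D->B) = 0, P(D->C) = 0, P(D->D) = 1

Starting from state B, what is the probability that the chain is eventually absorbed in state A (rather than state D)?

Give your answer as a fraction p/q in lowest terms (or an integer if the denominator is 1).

Let a_i = P(absorbed in A | start in state i).
Boundary conditions: a_A = 1, a_D = 0.
For each transient state i, a_i = sum_j P(i->j) * a_j:
  a_B = 2/9*a_A + 1/9*a_B + 5/9*a_C + 1/9*a_D
  a_C = 2/9*a_A + 4/9*a_B + 2/9*a_C + 1/9*a_D

Substituting a_A = 1 and a_D = 0, rearrange to (I - Q) a = r where r[i] = P(i -> A):
  [8/9, -5/9] . (a_B, a_C) = 2/9
  [-4/9, 7/9] . (a_B, a_C) = 2/9

Solving yields:
  a_B = 2/3
  a_C = 2/3

Starting state is B, so the absorption probability is a_B = 2/3.

Answer: 2/3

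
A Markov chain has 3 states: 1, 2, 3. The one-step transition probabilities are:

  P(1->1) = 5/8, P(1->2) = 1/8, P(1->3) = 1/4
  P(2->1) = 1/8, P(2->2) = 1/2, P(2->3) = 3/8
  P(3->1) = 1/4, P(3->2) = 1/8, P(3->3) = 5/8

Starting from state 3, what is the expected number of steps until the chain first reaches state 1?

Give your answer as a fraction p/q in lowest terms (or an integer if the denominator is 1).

Let h_i = expected steps to first reach 1 from state i.
Boundary: h_1 = 0.
First-step equations for the other states:
  h_2 = 1 + 1/8*h_1 + 1/2*h_2 + 3/8*h_3
  h_3 = 1 + 1/4*h_1 + 1/8*h_2 + 5/8*h_3

Substituting h_1 = 0 and rearranging gives the linear system (I - Q) h = 1:
  [1/2, -3/8] . (h_2, h_3) = 1
  [-1/8, 3/8] . (h_2, h_3) = 1

Solving yields:
  h_2 = 16/3
  h_3 = 40/9

Starting state is 3, so the expected hitting time is h_3 = 40/9.

Answer: 40/9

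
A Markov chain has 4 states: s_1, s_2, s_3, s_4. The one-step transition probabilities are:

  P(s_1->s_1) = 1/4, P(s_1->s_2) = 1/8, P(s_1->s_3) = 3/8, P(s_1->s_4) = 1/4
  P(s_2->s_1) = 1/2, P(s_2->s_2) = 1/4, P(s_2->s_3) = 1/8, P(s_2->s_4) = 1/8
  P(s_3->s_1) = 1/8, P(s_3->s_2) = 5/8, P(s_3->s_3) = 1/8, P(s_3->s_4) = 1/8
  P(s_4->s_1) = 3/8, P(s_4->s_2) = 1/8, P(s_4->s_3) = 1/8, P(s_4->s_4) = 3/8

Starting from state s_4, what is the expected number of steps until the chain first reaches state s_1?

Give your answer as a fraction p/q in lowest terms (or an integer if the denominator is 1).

Answer: 224/83

Derivation:
Let h_i = expected steps to first reach s_1 from state i.
Boundary: h_s_1 = 0.
First-step equations for the other states:
  h_s_2 = 1 + 1/2*h_s_1 + 1/4*h_s_2 + 1/8*h_s_3 + 1/8*h_s_4
  h_s_3 = 1 + 1/8*h_s_1 + 5/8*h_s_2 + 1/8*h_s_3 + 1/8*h_s_4
  h_s_4 = 1 + 3/8*h_s_1 + 1/8*h_s_2 + 1/8*h_s_3 + 3/8*h_s_4

Substituting h_s_1 = 0 and rearranging gives the linear system (I - Q) h = 1:
  [3/4, -1/8, -1/8] . (h_s_2, h_s_3, h_s_4) = 1
  [-5/8, 7/8, -1/8] . (h_s_2, h_s_3, h_s_4) = 1
  [-1/8, -1/8, 5/8] . (h_s_2, h_s_3, h_s_4) = 1

Solving yields:
  h_s_2 = 192/83
  h_s_3 = 264/83
  h_s_4 = 224/83

Starting state is s_4, so the expected hitting time is h_s_4 = 224/83.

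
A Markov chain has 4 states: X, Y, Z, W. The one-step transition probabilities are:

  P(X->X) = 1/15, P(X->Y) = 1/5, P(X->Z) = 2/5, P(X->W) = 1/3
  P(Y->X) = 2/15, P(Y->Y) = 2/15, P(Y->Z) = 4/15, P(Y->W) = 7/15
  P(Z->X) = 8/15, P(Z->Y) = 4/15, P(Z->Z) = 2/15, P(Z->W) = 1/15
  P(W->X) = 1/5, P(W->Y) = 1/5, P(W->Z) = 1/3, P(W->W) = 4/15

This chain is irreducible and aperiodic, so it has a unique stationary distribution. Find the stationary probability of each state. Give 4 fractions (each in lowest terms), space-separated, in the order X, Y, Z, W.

Answer: 1193/4834 991/4834 677/2417 648/2417

Derivation:
The stationary distribution satisfies pi = pi * P, i.e.:
  pi_X = 1/15*pi_X + 2/15*pi_Y + 8/15*pi_Z + 1/5*pi_W
  pi_Y = 1/5*pi_X + 2/15*pi_Y + 4/15*pi_Z + 1/5*pi_W
  pi_Z = 2/5*pi_X + 4/15*pi_Y + 2/15*pi_Z + 1/3*pi_W
  pi_W = 1/3*pi_X + 7/15*pi_Y + 1/15*pi_Z + 4/15*pi_W
with normalization: pi_X + pi_Y + pi_Z + pi_W = 1.

Using the first 3 balance equations plus normalization, the linear system A*pi = b is:
  [-14/15, 2/15, 8/15, 1/5] . pi = 0
  [1/5, -13/15, 4/15, 1/5] . pi = 0
  [2/5, 4/15, -13/15, 1/3] . pi = 0
  [1, 1, 1, 1] . pi = 1

Solving yields:
  pi_X = 1193/4834
  pi_Y = 991/4834
  pi_Z = 677/2417
  pi_W = 648/2417

Verification (pi * P):
  1193/4834*1/15 + 991/4834*2/15 + 677/2417*8/15 + 648/2417*1/5 = 1193/4834 = pi_X  (ok)
  1193/4834*1/5 + 991/4834*2/15 + 677/2417*4/15 + 648/2417*1/5 = 991/4834 = pi_Y  (ok)
  1193/4834*2/5 + 991/4834*4/15 + 677/2417*2/15 + 648/2417*1/3 = 677/2417 = pi_Z  (ok)
  1193/4834*1/3 + 991/4834*7/15 + 677/2417*1/15 + 648/2417*4/15 = 648/2417 = pi_W  (ok)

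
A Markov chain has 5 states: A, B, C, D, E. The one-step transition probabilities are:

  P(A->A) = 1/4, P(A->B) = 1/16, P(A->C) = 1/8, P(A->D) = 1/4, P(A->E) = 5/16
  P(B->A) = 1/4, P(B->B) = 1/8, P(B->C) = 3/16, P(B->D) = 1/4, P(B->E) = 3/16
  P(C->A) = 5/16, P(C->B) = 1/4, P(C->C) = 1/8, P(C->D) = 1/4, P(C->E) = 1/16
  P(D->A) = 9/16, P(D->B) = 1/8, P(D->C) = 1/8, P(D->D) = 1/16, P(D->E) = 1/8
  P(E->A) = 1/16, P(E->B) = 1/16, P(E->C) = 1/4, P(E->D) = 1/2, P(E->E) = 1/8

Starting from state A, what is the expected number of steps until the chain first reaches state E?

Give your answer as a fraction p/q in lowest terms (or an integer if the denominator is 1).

Let h_i = expected steps to first reach E from state i.
Boundary: h_E = 0.
First-step equations for the other states:
  h_A = 1 + 1/4*h_A + 1/16*h_B + 1/8*h_C + 1/4*h_D + 5/16*h_E
  h_B = 1 + 1/4*h_A + 1/8*h_B + 3/16*h_C + 1/4*h_D + 3/16*h_E
  h_C = 1 + 5/16*h_A + 1/4*h_B + 1/8*h_C + 1/4*h_D + 1/16*h_E
  h_D = 1 + 9/16*h_A + 1/8*h_B + 1/8*h_C + 1/16*h_D + 1/8*h_E

Substituting h_E = 0 and rearranging gives the linear system (I - Q) h = 1:
  [3/4, -1/16, -1/8, -1/4] . (h_A, h_B, h_C, h_D) = 1
  [-1/4, 7/8, -3/16, -1/4] . (h_A, h_B, h_C, h_D) = 1
  [-5/16, -1/4, 7/8, -1/4] . (h_A, h_B, h_C, h_D) = 1
  [-9/16, -1/8, -1/8, 15/16] . (h_A, h_B, h_C, h_D) = 1

Solving yields:
  h_A = 24016/5445
  h_B = 27664/5445
  h_C = 30704/5445
  h_D = 5600/1089

Starting state is A, so the expected hitting time is h_A = 24016/5445.

Answer: 24016/5445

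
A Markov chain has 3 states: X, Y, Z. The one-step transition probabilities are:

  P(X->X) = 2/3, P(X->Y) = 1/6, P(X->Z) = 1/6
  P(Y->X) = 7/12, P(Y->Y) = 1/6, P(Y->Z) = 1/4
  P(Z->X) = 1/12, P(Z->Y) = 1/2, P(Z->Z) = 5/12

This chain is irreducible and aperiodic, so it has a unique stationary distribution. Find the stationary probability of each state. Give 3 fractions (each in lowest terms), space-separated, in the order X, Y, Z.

The stationary distribution satisfies pi = pi * P, i.e.:
  pi_X = 2/3*pi_X + 7/12*pi_Y + 1/12*pi_Z
  pi_Y = 1/6*pi_X + 1/6*pi_Y + 1/2*pi_Z
  pi_Z = 1/6*pi_X + 1/4*pi_Y + 5/12*pi_Z
with normalization: pi_X + pi_Y + pi_Z = 1.

Using the first 2 balance equations plus normalization, the linear system A*pi = b is:
  [-1/3, 7/12, 1/12] . pi = 0
  [1/6, -5/6, 1/2] . pi = 0
  [1, 1, 1] . pi = 1

Solving yields:
  pi_X = 1/2
  pi_Y = 1/4
  pi_Z = 1/4

Verification (pi * P):
  1/2*2/3 + 1/4*7/12 + 1/4*1/12 = 1/2 = pi_X  (ok)
  1/2*1/6 + 1/4*1/6 + 1/4*1/2 = 1/4 = pi_Y  (ok)
  1/2*1/6 + 1/4*1/4 + 1/4*5/12 = 1/4 = pi_Z  (ok)

Answer: 1/2 1/4 1/4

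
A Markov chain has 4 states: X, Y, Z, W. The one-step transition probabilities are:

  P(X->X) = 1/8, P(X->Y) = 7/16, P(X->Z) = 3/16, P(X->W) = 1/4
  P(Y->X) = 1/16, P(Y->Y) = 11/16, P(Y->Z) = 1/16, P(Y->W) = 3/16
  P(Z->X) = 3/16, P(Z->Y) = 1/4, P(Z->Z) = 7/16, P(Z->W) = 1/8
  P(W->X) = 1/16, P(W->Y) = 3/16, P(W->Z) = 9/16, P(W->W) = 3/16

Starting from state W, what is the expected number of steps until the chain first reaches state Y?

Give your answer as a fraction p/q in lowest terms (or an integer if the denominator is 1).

Let h_i = expected steps to first reach Y from state i.
Boundary: h_Y = 0.
First-step equations for the other states:
  h_X = 1 + 1/8*h_X + 7/16*h_Y + 3/16*h_Z + 1/4*h_W
  h_Z = 1 + 3/16*h_X + 1/4*h_Y + 7/16*h_Z + 1/8*h_W
  h_W = 1 + 1/16*h_X + 3/16*h_Y + 9/16*h_Z + 3/16*h_W

Substituting h_Y = 0 and rearranging gives the linear system (I - Q) h = 1:
  [7/8, -3/16, -1/4] . (h_X, h_Z, h_W) = 1
  [-3/16, 9/16, -1/8] . (h_X, h_Z, h_W) = 1
  [-1/16, -9/16, 13/16] . (h_X, h_Z, h_W) = 1

Solving yields:
  h_X = 1152/373
  h_Z = 4144/1119
  h_W = 1504/373

Starting state is W, so the expected hitting time is h_W = 1504/373.

Answer: 1504/373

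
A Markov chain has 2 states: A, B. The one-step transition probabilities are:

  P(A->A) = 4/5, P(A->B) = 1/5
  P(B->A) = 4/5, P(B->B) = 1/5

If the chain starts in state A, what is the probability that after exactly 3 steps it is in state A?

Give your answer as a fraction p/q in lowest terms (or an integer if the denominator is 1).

Answer: 4/5

Derivation:
Computing P^3 by repeated multiplication:
P^1 =
  A: [4/5, 1/5]
  B: [4/5, 1/5]
P^2 =
  A: [4/5, 1/5]
  B: [4/5, 1/5]
P^3 =
  A: [4/5, 1/5]
  B: [4/5, 1/5]

(P^3)[A -> A] = 4/5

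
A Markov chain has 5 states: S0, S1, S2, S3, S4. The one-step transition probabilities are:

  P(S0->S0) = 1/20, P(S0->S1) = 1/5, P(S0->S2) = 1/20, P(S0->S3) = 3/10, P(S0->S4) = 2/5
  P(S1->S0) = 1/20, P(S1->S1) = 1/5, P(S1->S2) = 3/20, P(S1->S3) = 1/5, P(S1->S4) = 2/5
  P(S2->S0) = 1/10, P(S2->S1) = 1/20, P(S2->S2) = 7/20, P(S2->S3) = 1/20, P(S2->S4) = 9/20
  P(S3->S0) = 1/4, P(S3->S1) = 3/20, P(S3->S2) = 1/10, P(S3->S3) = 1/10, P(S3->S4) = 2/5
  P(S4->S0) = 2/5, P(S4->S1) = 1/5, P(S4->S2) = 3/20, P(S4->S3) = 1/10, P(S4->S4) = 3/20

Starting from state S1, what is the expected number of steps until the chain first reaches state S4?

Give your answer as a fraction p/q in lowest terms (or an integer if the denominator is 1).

Let h_i = expected steps to first reach S4 from state i.
Boundary: h_S4 = 0.
First-step equations for the other states:
  h_S0 = 1 + 1/20*h_S0 + 1/5*h_S1 + 1/20*h_S2 + 3/10*h_S3 + 2/5*h_S4
  h_S1 = 1 + 1/20*h_S0 + 1/5*h_S1 + 3/20*h_S2 + 1/5*h_S3 + 2/5*h_S4
  h_S2 = 1 + 1/10*h_S0 + 1/20*h_S1 + 7/20*h_S2 + 1/20*h_S3 + 9/20*h_S4
  h_S3 = 1 + 1/4*h_S0 + 3/20*h_S1 + 1/10*h_S2 + 1/10*h_S3 + 2/5*h_S4

Substituting h_S4 = 0 and rearranging gives the linear system (I - Q) h = 1:
  [19/20, -1/5, -1/20, -3/10] . (h_S0, h_S1, h_S2, h_S3) = 1
  [-1/20, 4/5, -3/20, -1/5] . (h_S0, h_S1, h_S2, h_S3) = 1
  [-1/10, -1/20, 13/20, -1/20] . (h_S0, h_S1, h_S2, h_S3) = 1
  [-1/4, -3/20, -1/10, 9/10] . (h_S0, h_S1, h_S2, h_S3) = 1

Solving yields:
  h_S0 = 13840/5613
  h_S1 = 13748/5613
  h_S2 = 12884/5613
  h_S3 = 13804/5613

Starting state is S1, so the expected hitting time is h_S1 = 13748/5613.

Answer: 13748/5613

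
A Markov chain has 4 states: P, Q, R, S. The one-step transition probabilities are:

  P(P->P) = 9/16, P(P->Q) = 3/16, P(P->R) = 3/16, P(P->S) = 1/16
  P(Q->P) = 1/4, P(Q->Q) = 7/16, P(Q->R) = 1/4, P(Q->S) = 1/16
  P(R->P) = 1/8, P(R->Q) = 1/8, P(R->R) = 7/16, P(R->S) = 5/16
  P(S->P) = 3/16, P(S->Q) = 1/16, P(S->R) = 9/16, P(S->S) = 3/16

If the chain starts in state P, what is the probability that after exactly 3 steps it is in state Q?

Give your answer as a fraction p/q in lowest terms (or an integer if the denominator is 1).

Answer: 859/4096

Derivation:
Computing P^3 by repeated multiplication:
P^1 =
  P: [9/16, 3/16, 3/16, 1/16]
  Q: [1/4, 7/16, 1/4, 1/16]
  R: [1/8, 1/8, 7/16, 5/16]
  S: [3/16, 1/16, 9/16, 3/16]
P^2 =
  P: [51/128, 55/256, 69/256, 15/128]
  Q: [75/256, 35/128, 77/256, 17/128]
  R: [55/256, 39/256, 27/64, 27/128]
  S: [29/128, 37/256, 103/256, 29/128]
P^3 =
  P: [683/2048, 859/4096, 1279/4096, 37/256]
  Q: [1211/4096, 903/4096, 675/2048, 79/512]
  R: [1029/4096, 177/1024, 1563/4096, 199/1024]
  S: [525/2048, 697/4096, 1565/4096, 49/256]

(P^3)[P -> Q] = 859/4096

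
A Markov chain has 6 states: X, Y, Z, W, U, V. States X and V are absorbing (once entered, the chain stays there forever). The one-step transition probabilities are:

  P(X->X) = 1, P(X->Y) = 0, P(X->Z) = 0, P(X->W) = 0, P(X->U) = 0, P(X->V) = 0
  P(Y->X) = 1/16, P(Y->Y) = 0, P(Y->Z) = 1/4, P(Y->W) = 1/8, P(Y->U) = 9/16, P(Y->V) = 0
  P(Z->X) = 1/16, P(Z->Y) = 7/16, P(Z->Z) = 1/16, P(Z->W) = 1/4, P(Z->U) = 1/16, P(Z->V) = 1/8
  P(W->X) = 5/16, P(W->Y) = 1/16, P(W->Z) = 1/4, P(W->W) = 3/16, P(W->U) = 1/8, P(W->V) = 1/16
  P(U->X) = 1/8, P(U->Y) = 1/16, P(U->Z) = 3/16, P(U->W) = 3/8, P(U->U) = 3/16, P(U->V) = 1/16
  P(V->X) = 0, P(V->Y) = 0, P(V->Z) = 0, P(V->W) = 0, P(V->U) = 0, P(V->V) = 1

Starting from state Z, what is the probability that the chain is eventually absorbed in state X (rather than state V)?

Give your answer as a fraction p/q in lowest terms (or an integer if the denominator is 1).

Let a_i = P(absorbed in X | start in state i).
Boundary conditions: a_X = 1, a_V = 0.
For each transient state i, a_i = sum_j P(i->j) * a_j:
  a_Y = 1/16*a_X + 0*a_Y + 1/4*a_Z + 1/8*a_W + 9/16*a_U + 0*a_V
  a_Z = 1/16*a_X + 7/16*a_Y + 1/16*a_Z + 1/4*a_W + 1/16*a_U + 1/8*a_V
  a_W = 5/16*a_X + 1/16*a_Y + 1/4*a_Z + 3/16*a_W + 1/8*a_U + 1/16*a_V
  a_U = 1/8*a_X + 1/16*a_Y + 3/16*a_Z + 3/8*a_W + 3/16*a_U + 1/16*a_V

Substituting a_X = 1 and a_V = 0, rearrange to (I - Q) a = r where r[i] = P(i -> X):
  [1, -1/4, -1/8, -9/16] . (a_Y, a_Z, a_W, a_U) = 1/16
  [-7/16, 15/16, -1/4, -1/16] . (a_Y, a_Z, a_W, a_U) = 1/16
  [-1/16, -1/4, 13/16, -1/8] . (a_Y, a_Z, a_W, a_U) = 5/16
  [-1/16, -3/16, -3/8, 13/16] . (a_Y, a_Z, a_W, a_U) = 1/8

Solving yields:
  a_Y = 14567/20486
  a_Z = 13193/20486
  a_W = 15269/20486
  a_U = 7182/10243

Starting state is Z, so the absorption probability is a_Z = 13193/20486.

Answer: 13193/20486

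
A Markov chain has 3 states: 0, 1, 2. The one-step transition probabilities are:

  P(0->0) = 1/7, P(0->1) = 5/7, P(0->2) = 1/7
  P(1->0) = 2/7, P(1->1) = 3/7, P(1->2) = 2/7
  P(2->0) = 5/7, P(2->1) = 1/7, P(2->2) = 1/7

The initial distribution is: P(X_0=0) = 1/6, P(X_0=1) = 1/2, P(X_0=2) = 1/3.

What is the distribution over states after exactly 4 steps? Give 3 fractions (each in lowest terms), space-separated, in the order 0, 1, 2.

Propagating the distribution step by step (d_{t+1} = d_t * P):
d_0 = (0=1/6, 1=1/2, 2=1/3)
  d_1[0] = 1/6*1/7 + 1/2*2/7 + 1/3*5/7 = 17/42
  d_1[1] = 1/6*5/7 + 1/2*3/7 + 1/3*1/7 = 8/21
  d_1[2] = 1/6*1/7 + 1/2*2/7 + 1/3*1/7 = 3/14
d_1 = (0=17/42, 1=8/21, 2=3/14)
  d_2[0] = 17/42*1/7 + 8/21*2/7 + 3/14*5/7 = 47/147
  d_2[1] = 17/42*5/7 + 8/21*3/7 + 3/14*1/7 = 71/147
  d_2[2] = 17/42*1/7 + 8/21*2/7 + 3/14*1/7 = 29/147
d_2 = (0=47/147, 1=71/147, 2=29/147)
  d_3[0] = 47/147*1/7 + 71/147*2/7 + 29/147*5/7 = 334/1029
  d_3[1] = 47/147*5/7 + 71/147*3/7 + 29/147*1/7 = 159/343
  d_3[2] = 47/147*1/7 + 71/147*2/7 + 29/147*1/7 = 218/1029
d_3 = (0=334/1029, 1=159/343, 2=218/1029)
  d_4[0] = 334/1029*1/7 + 159/343*2/7 + 218/1029*5/7 = 2378/7203
  d_4[1] = 334/1029*5/7 + 159/343*3/7 + 218/1029*1/7 = 3319/7203
  d_4[2] = 334/1029*1/7 + 159/343*2/7 + 218/1029*1/7 = 502/2401
d_4 = (0=2378/7203, 1=3319/7203, 2=502/2401)

Answer: 2378/7203 3319/7203 502/2401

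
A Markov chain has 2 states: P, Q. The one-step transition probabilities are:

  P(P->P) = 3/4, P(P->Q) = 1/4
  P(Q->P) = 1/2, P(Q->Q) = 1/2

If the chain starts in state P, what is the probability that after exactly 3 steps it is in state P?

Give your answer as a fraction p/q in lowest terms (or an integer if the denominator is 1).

Computing P^3 by repeated multiplication:
P^1 =
  P: [3/4, 1/4]
  Q: [1/2, 1/2]
P^2 =
  P: [11/16, 5/16]
  Q: [5/8, 3/8]
P^3 =
  P: [43/64, 21/64]
  Q: [21/32, 11/32]

(P^3)[P -> P] = 43/64

Answer: 43/64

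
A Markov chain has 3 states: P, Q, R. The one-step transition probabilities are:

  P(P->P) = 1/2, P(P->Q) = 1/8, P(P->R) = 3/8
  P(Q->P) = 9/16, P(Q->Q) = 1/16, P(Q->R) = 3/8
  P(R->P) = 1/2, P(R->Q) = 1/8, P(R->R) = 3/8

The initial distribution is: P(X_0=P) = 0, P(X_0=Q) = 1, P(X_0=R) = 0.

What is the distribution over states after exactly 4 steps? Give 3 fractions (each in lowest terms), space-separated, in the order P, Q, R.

Answer: 33249/65536 7711/65536 3/8

Derivation:
Propagating the distribution step by step (d_{t+1} = d_t * P):
d_0 = (P=0, Q=1, R=0)
  d_1[P] = 0*1/2 + 1*9/16 + 0*1/2 = 9/16
  d_1[Q] = 0*1/8 + 1*1/16 + 0*1/8 = 1/16
  d_1[R] = 0*3/8 + 1*3/8 + 0*3/8 = 3/8
d_1 = (P=9/16, Q=1/16, R=3/8)
  d_2[P] = 9/16*1/2 + 1/16*9/16 + 3/8*1/2 = 129/256
  d_2[Q] = 9/16*1/8 + 1/16*1/16 + 3/8*1/8 = 31/256
  d_2[R] = 9/16*3/8 + 1/16*3/8 + 3/8*3/8 = 3/8
d_2 = (P=129/256, Q=31/256, R=3/8)
  d_3[P] = 129/256*1/2 + 31/256*9/16 + 3/8*1/2 = 2079/4096
  d_3[Q] = 129/256*1/8 + 31/256*1/16 + 3/8*1/8 = 481/4096
  d_3[R] = 129/256*3/8 + 31/256*3/8 + 3/8*3/8 = 3/8
d_3 = (P=2079/4096, Q=481/4096, R=3/8)
  d_4[P] = 2079/4096*1/2 + 481/4096*9/16 + 3/8*1/2 = 33249/65536
  d_4[Q] = 2079/4096*1/8 + 481/4096*1/16 + 3/8*1/8 = 7711/65536
  d_4[R] = 2079/4096*3/8 + 481/4096*3/8 + 3/8*3/8 = 3/8
d_4 = (P=33249/65536, Q=7711/65536, R=3/8)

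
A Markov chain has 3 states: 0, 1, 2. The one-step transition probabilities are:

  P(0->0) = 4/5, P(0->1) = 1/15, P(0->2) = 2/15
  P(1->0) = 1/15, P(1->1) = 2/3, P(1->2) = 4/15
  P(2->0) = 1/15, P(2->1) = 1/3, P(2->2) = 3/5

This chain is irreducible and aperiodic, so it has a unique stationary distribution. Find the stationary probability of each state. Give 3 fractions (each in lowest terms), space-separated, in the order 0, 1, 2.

Answer: 1/4 2/5 7/20

Derivation:
The stationary distribution satisfies pi = pi * P, i.e.:
  pi_0 = 4/5*pi_0 + 1/15*pi_1 + 1/15*pi_2
  pi_1 = 1/15*pi_0 + 2/3*pi_1 + 1/3*pi_2
  pi_2 = 2/15*pi_0 + 4/15*pi_1 + 3/5*pi_2
with normalization: pi_0 + pi_1 + pi_2 = 1.

Using the first 2 balance equations plus normalization, the linear system A*pi = b is:
  [-1/5, 1/15, 1/15] . pi = 0
  [1/15, -1/3, 1/3] . pi = 0
  [1, 1, 1] . pi = 1

Solving yields:
  pi_0 = 1/4
  pi_1 = 2/5
  pi_2 = 7/20

Verification (pi * P):
  1/4*4/5 + 2/5*1/15 + 7/20*1/15 = 1/4 = pi_0  (ok)
  1/4*1/15 + 2/5*2/3 + 7/20*1/3 = 2/5 = pi_1  (ok)
  1/4*2/15 + 2/5*4/15 + 7/20*3/5 = 7/20 = pi_2  (ok)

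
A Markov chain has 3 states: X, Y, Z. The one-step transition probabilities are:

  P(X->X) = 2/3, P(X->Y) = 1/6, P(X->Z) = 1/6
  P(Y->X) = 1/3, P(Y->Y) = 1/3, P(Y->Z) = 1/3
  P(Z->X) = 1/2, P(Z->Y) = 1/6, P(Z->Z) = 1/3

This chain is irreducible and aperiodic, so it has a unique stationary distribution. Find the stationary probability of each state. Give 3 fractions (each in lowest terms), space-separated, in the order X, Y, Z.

The stationary distribution satisfies pi = pi * P, i.e.:
  pi_X = 2/3*pi_X + 1/3*pi_Y + 1/2*pi_Z
  pi_Y = 1/6*pi_X + 1/3*pi_Y + 1/6*pi_Z
  pi_Z = 1/6*pi_X + 1/3*pi_Y + 1/3*pi_Z
with normalization: pi_X + pi_Y + pi_Z = 1.

Using the first 2 balance equations plus normalization, the linear system A*pi = b is:
  [-1/3, 1/3, 1/2] . pi = 0
  [1/6, -2/3, 1/6] . pi = 0
  [1, 1, 1] . pi = 1

Solving yields:
  pi_X = 14/25
  pi_Y = 1/5
  pi_Z = 6/25

Verification (pi * P):
  14/25*2/3 + 1/5*1/3 + 6/25*1/2 = 14/25 = pi_X  (ok)
  14/25*1/6 + 1/5*1/3 + 6/25*1/6 = 1/5 = pi_Y  (ok)
  14/25*1/6 + 1/5*1/3 + 6/25*1/3 = 6/25 = pi_Z  (ok)

Answer: 14/25 1/5 6/25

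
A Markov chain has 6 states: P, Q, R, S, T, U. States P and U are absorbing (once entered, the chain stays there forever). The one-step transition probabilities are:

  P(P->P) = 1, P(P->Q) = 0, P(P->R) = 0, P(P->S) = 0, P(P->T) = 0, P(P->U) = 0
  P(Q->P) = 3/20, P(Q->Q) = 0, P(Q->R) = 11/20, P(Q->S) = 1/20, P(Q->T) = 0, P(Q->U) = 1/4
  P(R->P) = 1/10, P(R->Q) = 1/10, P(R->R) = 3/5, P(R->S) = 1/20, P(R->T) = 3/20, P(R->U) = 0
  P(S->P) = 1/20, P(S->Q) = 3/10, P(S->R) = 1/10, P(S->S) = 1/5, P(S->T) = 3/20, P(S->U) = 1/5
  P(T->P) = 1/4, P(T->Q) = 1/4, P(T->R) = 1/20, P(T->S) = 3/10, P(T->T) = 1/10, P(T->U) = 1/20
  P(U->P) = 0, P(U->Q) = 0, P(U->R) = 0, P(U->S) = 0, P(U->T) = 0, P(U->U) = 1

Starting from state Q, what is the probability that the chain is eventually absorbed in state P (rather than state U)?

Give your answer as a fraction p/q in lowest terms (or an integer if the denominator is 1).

Answer: 5207/9515

Derivation:
Let a_i = P(absorbed in P | start in state i).
Boundary conditions: a_P = 1, a_U = 0.
For each transient state i, a_i = sum_j P(i->j) * a_j:
  a_Q = 3/20*a_P + 0*a_Q + 11/20*a_R + 1/20*a_S + 0*a_T + 1/4*a_U
  a_R = 1/10*a_P + 1/10*a_Q + 3/5*a_R + 1/20*a_S + 3/20*a_T + 0*a_U
  a_S = 1/20*a_P + 3/10*a_Q + 1/10*a_R + 1/5*a_S + 3/20*a_T + 1/5*a_U
  a_T = 1/4*a_P + 1/4*a_Q + 1/20*a_R + 3/10*a_S + 1/10*a_T + 1/20*a_U

Substituting a_P = 1 and a_U = 0, rearrange to (I - Q) a = r where r[i] = P(i -> P):
  [1, -11/20, -1/20, 0] . (a_Q, a_R, a_S, a_T) = 3/20
  [-1/10, 2/5, -1/20, -3/20] . (a_Q, a_R, a_S, a_T) = 1/10
  [-3/10, -1/10, 4/5, -3/20] . (a_Q, a_R, a_S, a_T) = 1/20
  [-1/4, -1/20, -3/10, 9/10] . (a_Q, a_R, a_S, a_T) = 1/4

Solving yields:
  a_Q = 5207/9515
  a_R = 6466/9515
  a_S = 4469/9515
  a_T = 3563/5709

Starting state is Q, so the absorption probability is a_Q = 5207/9515.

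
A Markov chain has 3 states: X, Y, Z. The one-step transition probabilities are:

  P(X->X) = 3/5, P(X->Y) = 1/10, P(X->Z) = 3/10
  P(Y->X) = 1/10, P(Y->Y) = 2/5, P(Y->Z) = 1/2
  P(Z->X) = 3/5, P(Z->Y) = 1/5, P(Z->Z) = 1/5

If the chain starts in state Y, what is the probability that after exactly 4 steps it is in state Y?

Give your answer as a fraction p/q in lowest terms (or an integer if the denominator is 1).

Answer: 1963/10000

Derivation:
Computing P^4 by repeated multiplication:
P^1 =
  X: [3/5, 1/10, 3/10]
  Y: [1/10, 2/5, 1/2]
  Z: [3/5, 1/5, 1/5]
P^2 =
  X: [11/20, 4/25, 29/100]
  Y: [2/5, 27/100, 33/100]
  Z: [1/2, 9/50, 8/25]
P^3 =
  X: [13/25, 177/1000, 303/1000]
  Y: [93/200, 107/500, 321/1000]
  Z: [51/100, 93/500, 38/125]
P^4 =
  X: [1023/2000, 917/5000, 3051/10000]
  Y: [493/1000, 1963/10000, 3107/10000]
  Z: [507/1000, 931/5000, 767/2500]

(P^4)[Y -> Y] = 1963/10000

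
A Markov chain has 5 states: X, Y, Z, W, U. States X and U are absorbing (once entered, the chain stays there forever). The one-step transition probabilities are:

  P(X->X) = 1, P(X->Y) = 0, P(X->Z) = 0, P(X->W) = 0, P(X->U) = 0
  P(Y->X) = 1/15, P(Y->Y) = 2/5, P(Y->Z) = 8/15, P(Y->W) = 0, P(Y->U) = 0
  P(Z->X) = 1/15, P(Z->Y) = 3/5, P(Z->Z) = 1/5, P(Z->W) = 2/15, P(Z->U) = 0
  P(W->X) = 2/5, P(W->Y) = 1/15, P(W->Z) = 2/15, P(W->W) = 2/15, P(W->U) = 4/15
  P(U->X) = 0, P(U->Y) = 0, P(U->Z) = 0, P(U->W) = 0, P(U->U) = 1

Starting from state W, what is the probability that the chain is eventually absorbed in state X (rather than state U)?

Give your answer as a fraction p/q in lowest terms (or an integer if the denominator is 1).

Answer: 17/26

Derivation:
Let a_i = P(absorbed in X | start in state i).
Boundary conditions: a_X = 1, a_U = 0.
For each transient state i, a_i = sum_j P(i->j) * a_j:
  a_Y = 1/15*a_X + 2/5*a_Y + 8/15*a_Z + 0*a_W + 0*a_U
  a_Z = 1/15*a_X + 3/5*a_Y + 1/5*a_Z + 2/15*a_W + 0*a_U
  a_W = 2/5*a_X + 1/15*a_Y + 2/15*a_Z + 2/15*a_W + 4/15*a_U

Substituting a_X = 1 and a_U = 0, rearrange to (I - Q) a = r where r[i] = P(i -> X):
  [3/5, -8/15, 0] . (a_Y, a_Z, a_W) = 1/15
  [-3/5, 4/5, -2/15] . (a_Y, a_Z, a_W) = 1/15
  [-1/15, -2/15, 13/15] . (a_Y, a_Z, a_W) = 2/5

Solving yields:
  a_Y = 11/13
  a_Z = 43/52
  a_W = 17/26

Starting state is W, so the absorption probability is a_W = 17/26.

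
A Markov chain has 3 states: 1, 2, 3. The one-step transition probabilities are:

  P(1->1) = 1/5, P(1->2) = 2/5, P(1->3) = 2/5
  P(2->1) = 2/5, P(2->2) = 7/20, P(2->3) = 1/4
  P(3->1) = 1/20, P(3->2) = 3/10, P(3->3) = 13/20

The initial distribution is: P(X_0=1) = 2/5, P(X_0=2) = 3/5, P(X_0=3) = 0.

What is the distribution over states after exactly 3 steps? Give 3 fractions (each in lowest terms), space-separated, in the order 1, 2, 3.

Propagating the distribution step by step (d_{t+1} = d_t * P):
d_0 = (1=2/5, 2=3/5, 3=0)
  d_1[1] = 2/5*1/5 + 3/5*2/5 + 0*1/20 = 8/25
  d_1[2] = 2/5*2/5 + 3/5*7/20 + 0*3/10 = 37/100
  d_1[3] = 2/5*2/5 + 3/5*1/4 + 0*13/20 = 31/100
d_1 = (1=8/25, 2=37/100, 3=31/100)
  d_2[1] = 8/25*1/5 + 37/100*2/5 + 31/100*1/20 = 91/400
  d_2[2] = 8/25*2/5 + 37/100*7/20 + 31/100*3/10 = 701/2000
  d_2[3] = 8/25*2/5 + 37/100*1/4 + 31/100*13/20 = 211/500
d_2 = (1=91/400, 2=701/2000, 3=211/500)
  d_3[1] = 91/400*1/5 + 701/2000*2/5 + 211/500*1/20 = 517/2500
  d_3[2] = 91/400*2/5 + 701/2000*7/20 + 211/500*3/10 = 13611/40000
  d_3[3] = 91/400*2/5 + 701/2000*1/4 + 211/500*13/20 = 18117/40000
d_3 = (1=517/2500, 2=13611/40000, 3=18117/40000)

Answer: 517/2500 13611/40000 18117/40000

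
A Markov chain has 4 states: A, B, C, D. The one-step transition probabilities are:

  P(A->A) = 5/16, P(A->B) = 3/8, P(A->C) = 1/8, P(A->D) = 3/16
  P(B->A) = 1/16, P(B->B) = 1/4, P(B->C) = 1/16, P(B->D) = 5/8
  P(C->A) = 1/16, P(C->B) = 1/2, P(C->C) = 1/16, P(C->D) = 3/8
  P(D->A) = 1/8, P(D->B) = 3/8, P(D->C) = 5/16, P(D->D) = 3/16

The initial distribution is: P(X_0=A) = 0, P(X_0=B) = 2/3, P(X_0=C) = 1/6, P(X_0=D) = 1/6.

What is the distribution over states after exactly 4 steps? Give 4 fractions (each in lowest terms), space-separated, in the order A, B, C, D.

Answer: 44857/393216 68807/196608 8045/49152 48795/131072

Derivation:
Propagating the distribution step by step (d_{t+1} = d_t * P):
d_0 = (A=0, B=2/3, C=1/6, D=1/6)
  d_1[A] = 0*5/16 + 2/3*1/16 + 1/6*1/16 + 1/6*1/8 = 7/96
  d_1[B] = 0*3/8 + 2/3*1/4 + 1/6*1/2 + 1/6*3/8 = 5/16
  d_1[C] = 0*1/8 + 2/3*1/16 + 1/6*1/16 + 1/6*5/16 = 5/48
  d_1[D] = 0*3/16 + 2/3*5/8 + 1/6*3/8 + 1/6*3/16 = 49/96
d_1 = (A=7/96, B=5/16, C=5/48, D=49/96)
  d_2[A] = 7/96*5/16 + 5/16*1/16 + 5/48*1/16 + 49/96*1/8 = 173/1536
  d_2[B] = 7/96*3/8 + 5/16*1/4 + 5/48*1/2 + 49/96*3/8 = 67/192
  d_2[C] = 7/96*1/8 + 5/16*1/16 + 5/48*1/16 + 49/96*5/16 = 299/1536
  d_2[D] = 7/96*3/16 + 5/16*5/8 + 5/48*3/8 + 49/96*3/16 = 11/32
d_2 = (A=173/1536, B=67/192, C=299/1536, D=11/32)
  d_3[A] = 173/1536*5/16 + 67/192*1/16 + 299/1536*1/16 + 11/32*1/8 = 689/6144
  d_3[B] = 173/1536*3/8 + 67/192*1/4 + 299/1536*1/2 + 11/32*3/8 = 1457/4096
  d_3[C] = 173/1536*1/8 + 67/192*1/16 + 299/1536*1/16 + 11/32*5/16 = 3821/24576
  d_3[D] = 173/1536*3/16 + 67/192*5/8 + 299/1536*3/8 + 11/32*3/16 = 9257/24576
d_3 = (A=689/6144, B=1457/4096, C=3821/24576, D=9257/24576)
  d_4[A] = 689/6144*5/16 + 1457/4096*1/16 + 3821/24576*1/16 + 9257/24576*1/8 = 44857/393216
  d_4[B] = 689/6144*3/8 + 1457/4096*1/4 + 3821/24576*1/2 + 9257/24576*3/8 = 68807/196608
  d_4[C] = 689/6144*1/8 + 1457/4096*1/16 + 3821/24576*1/16 + 9257/24576*5/16 = 8045/49152
  d_4[D] = 689/6144*3/16 + 1457/4096*5/8 + 3821/24576*3/8 + 9257/24576*3/16 = 48795/131072
d_4 = (A=44857/393216, B=68807/196608, C=8045/49152, D=48795/131072)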